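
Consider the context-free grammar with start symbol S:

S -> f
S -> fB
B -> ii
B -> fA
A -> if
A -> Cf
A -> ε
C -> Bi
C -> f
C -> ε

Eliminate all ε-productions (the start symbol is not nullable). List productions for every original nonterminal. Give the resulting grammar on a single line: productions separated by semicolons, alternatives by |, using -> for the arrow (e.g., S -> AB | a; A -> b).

S -> f | fB; A -> f | Cf | if; B -> f | fA | ii; C -> f | Bi

Nullable set: {A, C}.
Drop A -> ε.
A -> Cf: C nullable, giving Cf | f.
B -> fA: A nullable, giving f | fA.
Drop C -> ε.
Unchanged (no nullable symbols): S -> f; S -> fB; A -> if; B -> ii; C -> Bi; C -> f.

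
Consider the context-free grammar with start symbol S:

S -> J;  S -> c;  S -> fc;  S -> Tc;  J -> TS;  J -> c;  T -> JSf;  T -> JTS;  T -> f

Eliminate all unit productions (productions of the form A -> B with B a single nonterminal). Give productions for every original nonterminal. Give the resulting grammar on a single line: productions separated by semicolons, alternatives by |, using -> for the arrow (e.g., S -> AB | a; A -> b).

S -> c | TS | Tc | fc; J -> c | TS; T -> f | JSf | JTS

Unit productions: S->J.
Unit pairs (A ⇒* B via units): (S,J).
S: inherits non-unit rules of {J, S} → TS | Tc | c | fc.
J: inherits non-unit rules of {J} → TS | c.
T: inherits non-unit rules of {T} → JSf | JTS | f.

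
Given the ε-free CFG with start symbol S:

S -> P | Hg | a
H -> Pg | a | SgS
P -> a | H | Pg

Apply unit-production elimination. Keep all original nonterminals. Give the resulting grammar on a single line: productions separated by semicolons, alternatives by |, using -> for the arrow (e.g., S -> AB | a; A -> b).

S -> a | Hg | Pg | SgS; H -> a | Pg | SgS; P -> a | Pg | SgS

Unit productions: P->H, S->P.
Unit pairs (A ⇒* B via units): (P,H), (S,H), (S,P).
S: inherits non-unit rules of {H, P, S} → Hg | Pg | SgS | a.
H: inherits non-unit rules of {H} → Pg | SgS | a.
P: inherits non-unit rules of {H, P} → Pg | SgS | a.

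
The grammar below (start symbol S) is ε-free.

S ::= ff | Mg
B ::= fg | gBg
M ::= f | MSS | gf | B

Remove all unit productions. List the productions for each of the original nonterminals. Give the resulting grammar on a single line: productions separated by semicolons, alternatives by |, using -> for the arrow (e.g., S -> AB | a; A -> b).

S -> Mg | ff; B -> fg | gBg; M -> f | fg | gf | MSS | gBg

Unit productions: M->B.
Unit pairs (A ⇒* B via units): (M,B).
S: inherits non-unit rules of {S} → Mg | ff.
B: inherits non-unit rules of {B} → fg | gBg.
M: inherits non-unit rules of {B, M} → MSS | f | fg | gBg | gf.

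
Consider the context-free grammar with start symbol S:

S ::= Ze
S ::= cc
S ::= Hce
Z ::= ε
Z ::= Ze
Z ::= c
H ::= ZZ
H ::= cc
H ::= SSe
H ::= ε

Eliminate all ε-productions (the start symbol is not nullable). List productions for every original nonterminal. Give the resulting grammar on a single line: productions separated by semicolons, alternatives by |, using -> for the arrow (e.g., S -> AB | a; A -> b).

Nullable set: {H, Z}.
S -> Hce: H nullable, giving Hce | ce.
S -> Ze: Z nullable, giving Ze | e.
Drop H -> ε.
H -> ZZ: Z, Z nullable, giving Z | ZZ.
Drop Z -> ε.
Z -> Ze: Z nullable, giving Ze | e.
Unchanged (no nullable symbols): S -> cc; H -> SSe; H -> cc; Z -> c.

S -> e | Ze | cc | ce | Hce; H -> Z | ZZ | cc | SSe; Z -> c | e | Ze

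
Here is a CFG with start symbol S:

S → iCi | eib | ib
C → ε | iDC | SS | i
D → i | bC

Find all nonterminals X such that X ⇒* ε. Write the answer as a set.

{C}

Directly nullable (have an ε-rule): {C}.
Not nullable: D, S — each has a terminal in every rule's right-hand side or depends on a non-nullable symbol.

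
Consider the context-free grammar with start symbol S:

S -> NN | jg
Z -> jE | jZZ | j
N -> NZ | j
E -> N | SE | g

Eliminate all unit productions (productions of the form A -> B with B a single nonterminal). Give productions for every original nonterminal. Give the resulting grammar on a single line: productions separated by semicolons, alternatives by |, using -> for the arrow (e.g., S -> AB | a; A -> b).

S -> NN | jg; E -> g | j | NZ | SE; N -> j | NZ; Z -> j | jE | jZZ

Unit productions: E->N.
Unit pairs (A ⇒* B via units): (E,N).
S: inherits non-unit rules of {S} → NN | jg.
E: inherits non-unit rules of {E, N} → NZ | SE | g | j.
N: inherits non-unit rules of {N} → NZ | j.
Z: inherits non-unit rules of {Z} → j | jE | jZZ.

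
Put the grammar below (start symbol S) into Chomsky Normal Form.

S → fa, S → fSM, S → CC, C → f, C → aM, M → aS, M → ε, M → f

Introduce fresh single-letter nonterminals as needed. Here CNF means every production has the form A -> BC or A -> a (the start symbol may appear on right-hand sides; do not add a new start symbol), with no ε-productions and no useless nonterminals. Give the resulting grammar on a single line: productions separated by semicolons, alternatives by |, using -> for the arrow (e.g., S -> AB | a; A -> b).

Nullable: {M}; after ε-elimination: S -> CC | fS | fa | fSM; C -> a | f | aM; M -> f | aS.
No unit productions to eliminate.
TERM: introduce A -> a, B -> f and substitute in every rule of length ≥2.
BIN: S -> BSM becomes S -> BD, D -> SM.

S -> BA | BD | BS | CC; A -> a; B -> f; C -> a | f | AM; D -> SM; M -> f | AS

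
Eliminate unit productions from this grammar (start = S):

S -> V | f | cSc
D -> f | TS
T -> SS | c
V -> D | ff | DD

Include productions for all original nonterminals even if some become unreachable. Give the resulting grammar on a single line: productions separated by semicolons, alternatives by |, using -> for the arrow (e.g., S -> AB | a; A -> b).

S -> f | DD | TS | ff | cSc; D -> f | TS; T -> c | SS; V -> f | DD | TS | ff

Unit productions: S->V, V->D.
Unit pairs (A ⇒* B via units): (S,D), (S,V), (V,D).
S: inherits non-unit rules of {D, S, V} → DD | TS | cSc | f | ff.
D: inherits non-unit rules of {D} → TS | f.
T: inherits non-unit rules of {T} → SS | c.
V: inherits non-unit rules of {D, V} → DD | TS | f | ff.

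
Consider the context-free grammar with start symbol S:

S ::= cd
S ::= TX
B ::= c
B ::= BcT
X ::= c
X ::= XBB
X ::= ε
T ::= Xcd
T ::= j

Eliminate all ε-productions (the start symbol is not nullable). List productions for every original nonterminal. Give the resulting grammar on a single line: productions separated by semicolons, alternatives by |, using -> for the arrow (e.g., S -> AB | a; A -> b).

Nullable set: {X}.
S -> TX: X nullable, giving T | TX.
T -> Xcd: X nullable, giving Xcd | cd.
Drop X -> ε.
X -> XBB: X nullable, giving BB | XBB.
Unchanged (no nullable symbols): S -> cd; B -> BcT; B -> c; T -> j; X -> c.

S -> T | TX | cd; B -> c | BcT; T -> j | cd | Xcd; X -> c | BB | XBB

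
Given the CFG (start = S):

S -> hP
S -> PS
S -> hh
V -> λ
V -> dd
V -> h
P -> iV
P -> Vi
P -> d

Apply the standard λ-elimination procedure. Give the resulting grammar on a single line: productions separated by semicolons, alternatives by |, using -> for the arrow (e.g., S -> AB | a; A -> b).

S -> PS | hP | hh; P -> d | i | Vi | iV; V -> h | dd

Nullable set: {V}.
P -> Vi: V nullable, giving Vi | i.
P -> iV: V nullable, giving i | iV.
Drop V -> λ.
Unchanged (no nullable symbols): S -> PS; S -> hP; S -> hh; P -> d; V -> dd; V -> h.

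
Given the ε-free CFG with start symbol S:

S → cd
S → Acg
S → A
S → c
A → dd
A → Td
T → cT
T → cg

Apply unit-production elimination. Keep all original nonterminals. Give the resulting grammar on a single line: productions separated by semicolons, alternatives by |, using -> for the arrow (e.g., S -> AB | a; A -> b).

Unit productions: S->A.
Unit pairs (A ⇒* B via units): (S,A).
S: inherits non-unit rules of {A, S} → Acg | Td | c | cd | dd.
A: inherits non-unit rules of {A} → Td | dd.
T: inherits non-unit rules of {T} → cT | cg.

S -> c | Td | cd | dd | Acg; A -> Td | dd; T -> cT | cg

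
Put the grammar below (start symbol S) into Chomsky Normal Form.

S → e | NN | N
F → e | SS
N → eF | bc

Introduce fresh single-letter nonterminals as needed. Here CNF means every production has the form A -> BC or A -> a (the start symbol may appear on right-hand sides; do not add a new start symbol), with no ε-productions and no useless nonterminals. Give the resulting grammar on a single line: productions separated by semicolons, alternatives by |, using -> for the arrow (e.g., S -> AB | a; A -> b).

S -> e | AB | CF | NN; A -> b; B -> c; C -> e; F -> e | SS; N -> AB | CF

No ε-productions.
After unit-elimination: S -> e | NN | bc | eF; F -> e | SS; N -> bc | eF.
TERM: introduce A -> b, B -> c, C -> e and substitute in every rule of length ≥2.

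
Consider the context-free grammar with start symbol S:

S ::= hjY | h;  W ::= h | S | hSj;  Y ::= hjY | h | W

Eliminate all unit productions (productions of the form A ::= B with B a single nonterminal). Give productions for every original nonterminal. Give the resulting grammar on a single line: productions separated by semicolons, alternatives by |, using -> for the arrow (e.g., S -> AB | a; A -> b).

Unit productions: W->S, Y->W.
Unit pairs (A ⇒* B via units): (W,S), (Y,S), (Y,W).
S: inherits non-unit rules of {S} → h | hjY.
W: inherits non-unit rules of {S, W} → h | hSj | hjY.
Y: inherits non-unit rules of {S, W, Y} → h | hSj | hjY.

S -> h | hjY; W -> h | hSj | hjY; Y -> h | hSj | hjY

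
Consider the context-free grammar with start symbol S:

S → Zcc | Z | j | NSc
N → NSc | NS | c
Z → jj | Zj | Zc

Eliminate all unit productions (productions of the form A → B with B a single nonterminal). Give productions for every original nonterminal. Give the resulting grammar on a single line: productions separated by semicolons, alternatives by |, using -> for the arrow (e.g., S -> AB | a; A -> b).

S -> j | Zc | Zj | jj | NSc | Zcc; N -> c | NS | NSc; Z -> Zc | Zj | jj

Unit productions: S->Z.
Unit pairs (A ⇒* B via units): (S,Z).
S: inherits non-unit rules of {S, Z} → NSc | Zc | Zcc | Zj | j | jj.
N: inherits non-unit rules of {N} → NS | NSc | c.
Z: inherits non-unit rules of {Z} → Zc | Zj | jj.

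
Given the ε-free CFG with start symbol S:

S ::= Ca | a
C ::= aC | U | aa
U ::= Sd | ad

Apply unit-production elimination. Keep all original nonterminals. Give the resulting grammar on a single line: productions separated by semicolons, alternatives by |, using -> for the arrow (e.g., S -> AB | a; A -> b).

S -> a | Ca; C -> Sd | aC | aa | ad; U -> Sd | ad

Unit productions: C->U.
Unit pairs (A ⇒* B via units): (C,U).
S: inherits non-unit rules of {S} → Ca | a.
C: inherits non-unit rules of {C, U} → Sd | aC | aa | ad.
U: inherits non-unit rules of {U} → Sd | ad.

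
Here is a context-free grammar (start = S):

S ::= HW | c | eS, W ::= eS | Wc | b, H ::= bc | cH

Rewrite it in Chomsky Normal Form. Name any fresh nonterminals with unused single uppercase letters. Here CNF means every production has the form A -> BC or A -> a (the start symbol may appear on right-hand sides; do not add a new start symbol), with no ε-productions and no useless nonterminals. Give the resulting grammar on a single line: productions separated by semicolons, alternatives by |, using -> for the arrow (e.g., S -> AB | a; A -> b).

S -> c | CS | HW; A -> b; B -> c; C -> e; H -> AB | BH; W -> b | CS | WB

No ε-productions.
No unit productions to eliminate.
TERM: introduce A -> b, B -> c, C -> e and substitute in every rule of length ≥2.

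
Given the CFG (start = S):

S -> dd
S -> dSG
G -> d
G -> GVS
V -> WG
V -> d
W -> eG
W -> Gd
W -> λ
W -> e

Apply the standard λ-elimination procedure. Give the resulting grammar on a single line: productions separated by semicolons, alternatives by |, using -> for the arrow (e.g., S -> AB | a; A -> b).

S -> dd | dSG; G -> d | GVS; V -> G | d | WG; W -> e | Gd | eG

Nullable set: {W}.
V -> WG: W nullable, giving G | WG.
Drop W -> λ.
Unchanged (no nullable symbols): S -> dSG; S -> dd; G -> GVS; G -> d; V -> d; W -> Gd; W -> e; W -> eG.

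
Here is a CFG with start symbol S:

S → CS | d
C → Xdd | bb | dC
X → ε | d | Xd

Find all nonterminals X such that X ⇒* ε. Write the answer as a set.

{X}

Directly nullable (have an ε-rule): {X}.
Not nullable: C, S — each has a terminal in every rule's right-hand side or depends on a non-nullable symbol.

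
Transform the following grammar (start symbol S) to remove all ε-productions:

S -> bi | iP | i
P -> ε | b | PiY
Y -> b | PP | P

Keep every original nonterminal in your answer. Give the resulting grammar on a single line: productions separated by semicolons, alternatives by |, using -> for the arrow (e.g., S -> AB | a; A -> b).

Nullable set: {P, Y}.
S -> iP: P nullable, giving i | iP.
Drop P -> ε.
P -> PiY: P, Y nullable, giving Pi | PiY | i | iY.
Y -> P: P nullable, giving P.
Y -> PP: P, P nullable, giving P | PP.
Unchanged (no nullable symbols): S -> bi; S -> i; P -> b; Y -> b.

S -> i | bi | iP; P -> b | i | Pi | iY | PiY; Y -> P | b | PP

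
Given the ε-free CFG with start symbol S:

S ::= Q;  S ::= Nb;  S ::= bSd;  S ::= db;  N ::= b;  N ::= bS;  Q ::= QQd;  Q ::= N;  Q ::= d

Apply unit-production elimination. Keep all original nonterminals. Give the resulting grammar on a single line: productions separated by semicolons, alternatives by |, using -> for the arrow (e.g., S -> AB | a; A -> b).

Unit productions: Q->N, S->Q.
Unit pairs (A ⇒* B via units): (Q,N), (S,N), (S,Q).
S: inherits non-unit rules of {N, Q, S} → Nb | QQd | b | bS | bSd | d | db.
N: inherits non-unit rules of {N} → b | bS.
Q: inherits non-unit rules of {N, Q} → QQd | b | bS | d.

S -> b | d | Nb | bS | db | QQd | bSd; N -> b | bS; Q -> b | d | bS | QQd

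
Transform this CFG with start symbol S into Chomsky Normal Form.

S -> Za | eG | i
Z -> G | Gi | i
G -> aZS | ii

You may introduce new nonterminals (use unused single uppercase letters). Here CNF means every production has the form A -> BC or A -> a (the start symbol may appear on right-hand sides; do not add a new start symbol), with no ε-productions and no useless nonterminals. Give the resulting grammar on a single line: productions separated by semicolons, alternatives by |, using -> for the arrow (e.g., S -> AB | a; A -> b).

S -> i | CG | ZA; A -> a; B -> i; C -> e; D -> ZS; E -> ZS; G -> AD | BB; Z -> i | AE | BB | GB

No ε-productions.
After unit-elimination: S -> i | Za | eG; G -> ii | aZS; Z -> i | Gi | ii | aZS.
TERM: introduce A -> a, C -> e, B -> i and substitute in every rule of length ≥2.
BIN: G -> AZS becomes G -> AD, D -> ZS; Z -> AZS becomes Z -> AE, E -> ZS.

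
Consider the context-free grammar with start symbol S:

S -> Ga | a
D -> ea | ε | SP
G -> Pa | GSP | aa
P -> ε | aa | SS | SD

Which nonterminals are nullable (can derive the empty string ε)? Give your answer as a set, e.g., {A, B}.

{D, P}

Directly nullable (have an ε-rule): {D, P}.
Not nullable: G, S — each has a terminal in every rule's right-hand side or depends on a non-nullable symbol.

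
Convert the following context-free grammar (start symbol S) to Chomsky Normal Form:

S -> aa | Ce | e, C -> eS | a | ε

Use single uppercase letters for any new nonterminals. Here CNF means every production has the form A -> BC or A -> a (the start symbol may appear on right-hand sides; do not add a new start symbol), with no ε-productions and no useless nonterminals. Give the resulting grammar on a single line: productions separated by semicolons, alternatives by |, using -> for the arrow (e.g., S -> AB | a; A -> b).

Nullable: {C}; after ε-elimination: S -> e | Ce | aa; C -> a | eS.
No unit productions to eliminate.
TERM: introduce B -> a, A -> e and substitute in every rule of length ≥2.

S -> e | BB | CA; A -> e; B -> a; C -> a | AS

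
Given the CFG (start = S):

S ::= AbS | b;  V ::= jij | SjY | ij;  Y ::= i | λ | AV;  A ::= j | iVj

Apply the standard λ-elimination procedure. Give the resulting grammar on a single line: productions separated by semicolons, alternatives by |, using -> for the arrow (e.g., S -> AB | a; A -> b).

S -> b | AbS; A -> j | iVj; V -> Sj | ij | SjY | jij; Y -> i | AV

Nullable set: {Y}.
V -> SjY: Y nullable, giving Sj | SjY.
Drop Y -> λ.
Unchanged (no nullable symbols): S -> AbS; S -> b; A -> iVj; A -> j; V -> ij; V -> jij; Y -> AV; Y -> i.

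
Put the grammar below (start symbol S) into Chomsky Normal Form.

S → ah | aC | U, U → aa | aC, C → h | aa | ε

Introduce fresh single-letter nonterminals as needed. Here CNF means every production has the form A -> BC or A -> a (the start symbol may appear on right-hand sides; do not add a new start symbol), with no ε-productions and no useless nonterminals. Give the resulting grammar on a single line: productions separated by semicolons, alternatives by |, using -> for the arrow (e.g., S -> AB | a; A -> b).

S -> a | AA | AB | AC; A -> a; B -> h; C -> h | AA

Nullable: {C}; after ε-elimination: S -> U | a | aC | ah; C -> h | aa; U -> a | aC | aa.
After unit-elimination: S -> a | aC | aa | ah; C -> h | aa; U -> a | aC | aa.
TERM: introduce A -> a, B -> h and substitute in every rule of length ≥2.
Drop unreachable/unproductive: U.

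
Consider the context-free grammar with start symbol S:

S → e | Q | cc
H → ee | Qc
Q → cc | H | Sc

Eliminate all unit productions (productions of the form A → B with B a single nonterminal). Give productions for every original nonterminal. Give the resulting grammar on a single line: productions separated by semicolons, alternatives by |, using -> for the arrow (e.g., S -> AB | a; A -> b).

Unit productions: Q->H, S->Q.
Unit pairs (A ⇒* B via units): (Q,H), (S,H), (S,Q).
S: inherits non-unit rules of {H, Q, S} → Qc | Sc | cc | e | ee.
H: inherits non-unit rules of {H} → Qc | ee.
Q: inherits non-unit rules of {H, Q} → Qc | Sc | cc | ee.

S -> e | Qc | Sc | cc | ee; H -> Qc | ee; Q -> Qc | Sc | cc | ee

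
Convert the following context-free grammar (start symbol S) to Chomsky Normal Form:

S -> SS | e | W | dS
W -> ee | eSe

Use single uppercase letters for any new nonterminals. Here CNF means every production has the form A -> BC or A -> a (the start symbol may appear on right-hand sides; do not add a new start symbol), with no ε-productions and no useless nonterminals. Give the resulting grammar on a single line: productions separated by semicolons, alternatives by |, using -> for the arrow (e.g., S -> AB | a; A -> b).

No ε-productions.
After unit-elimination: S -> e | SS | dS | ee | eSe; W -> ee | eSe.
TERM: introduce A -> d, B -> e and substitute in every rule of length ≥2.
BIN: S -> BSB becomes S -> BC, C -> SB; W -> BSB becomes W -> BD, D -> SB.
Drop unreachable/unproductive: W.

S -> e | AS | BB | BC | SS; A -> d; B -> e; C -> SB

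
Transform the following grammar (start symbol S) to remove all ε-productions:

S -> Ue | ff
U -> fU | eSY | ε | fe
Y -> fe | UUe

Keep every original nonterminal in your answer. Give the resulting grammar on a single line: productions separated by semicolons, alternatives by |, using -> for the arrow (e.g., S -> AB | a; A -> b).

Nullable set: {U}.
S -> Ue: U nullable, giving Ue | e.
Drop U -> ε.
U -> fU: U nullable, giving f | fU.
Y -> UUe: U, U nullable, giving UUe | Ue | e.
Unchanged (no nullable symbols): S -> ff; U -> eSY; U -> fe; Y -> fe.

S -> e | Ue | ff; U -> f | fU | fe | eSY; Y -> e | Ue | fe | UUe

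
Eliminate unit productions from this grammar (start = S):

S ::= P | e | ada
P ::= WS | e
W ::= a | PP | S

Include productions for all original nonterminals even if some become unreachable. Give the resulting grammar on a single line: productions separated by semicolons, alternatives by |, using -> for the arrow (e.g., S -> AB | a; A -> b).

S -> e | WS | ada; P -> e | WS; W -> a | e | PP | WS | ada

Unit productions: S->P, W->S.
Unit pairs (A ⇒* B via units): (S,P), (W,P), (W,S).
S: inherits non-unit rules of {P, S} → WS | ada | e.
P: inherits non-unit rules of {P} → WS | e.
W: inherits non-unit rules of {P, S, W} → PP | WS | a | ada | e.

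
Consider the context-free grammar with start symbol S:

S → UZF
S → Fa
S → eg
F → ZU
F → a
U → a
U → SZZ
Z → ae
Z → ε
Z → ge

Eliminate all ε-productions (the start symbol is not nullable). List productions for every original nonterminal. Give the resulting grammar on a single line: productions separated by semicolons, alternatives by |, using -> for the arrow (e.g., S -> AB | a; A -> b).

Nullable set: {Z}.
S -> UZF: Z nullable, giving UF | UZF.
F -> ZU: Z nullable, giving U | ZU.
U -> SZZ: Z, Z nullable, giving S | SZ | SZZ.
Drop Z -> ε.
Unchanged (no nullable symbols): S -> Fa; S -> eg; F -> a; U -> a; Z -> ae; Z -> ge.

S -> Fa | UF | eg | UZF; F -> U | a | ZU; U -> S | a | SZ | SZZ; Z -> ae | ge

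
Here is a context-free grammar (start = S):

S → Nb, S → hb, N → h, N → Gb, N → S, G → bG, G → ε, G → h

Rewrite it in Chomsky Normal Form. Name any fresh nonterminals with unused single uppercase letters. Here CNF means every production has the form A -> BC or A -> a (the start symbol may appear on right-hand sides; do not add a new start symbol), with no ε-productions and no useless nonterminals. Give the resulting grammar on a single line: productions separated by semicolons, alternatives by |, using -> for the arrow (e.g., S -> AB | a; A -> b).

Nullable: {G}; after ε-elimination: S -> Nb | hb; G -> b | h | bG; N -> S | b | h | Gb.
After unit-elimination: S -> Nb | hb; G -> b | h | bG; N -> b | h | Gb | Nb | hb.
TERM: introduce A -> b, B -> h and substitute in every rule of length ≥2.

S -> BA | NA; A -> b; B -> h; G -> b | h | AG; N -> b | h | BA | GA | NA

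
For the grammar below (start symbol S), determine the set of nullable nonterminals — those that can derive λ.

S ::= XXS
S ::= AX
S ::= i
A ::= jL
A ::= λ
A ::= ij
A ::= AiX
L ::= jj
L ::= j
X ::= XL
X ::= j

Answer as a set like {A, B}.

{A}

Directly nullable (have an ε-rule): {A}.
Not nullable: L, S, X — each has a terminal in every rule's right-hand side or depends on a non-nullable symbol.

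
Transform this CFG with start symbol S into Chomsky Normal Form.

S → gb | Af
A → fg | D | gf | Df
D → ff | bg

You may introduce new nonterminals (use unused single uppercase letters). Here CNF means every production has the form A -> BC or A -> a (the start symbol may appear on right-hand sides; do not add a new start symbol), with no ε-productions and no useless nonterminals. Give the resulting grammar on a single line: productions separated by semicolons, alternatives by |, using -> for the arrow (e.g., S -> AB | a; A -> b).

No ε-productions.
After unit-elimination: S -> Af | gb; A -> Df | bg | ff | fg | gf; D -> bg | ff.
TERM: introduce C -> b, B -> f, E -> g and substitute in every rule of length ≥2.

S -> AB | EC; A -> BB | BE | CE | DB | EB; B -> f; C -> b; D -> BB | CE; E -> g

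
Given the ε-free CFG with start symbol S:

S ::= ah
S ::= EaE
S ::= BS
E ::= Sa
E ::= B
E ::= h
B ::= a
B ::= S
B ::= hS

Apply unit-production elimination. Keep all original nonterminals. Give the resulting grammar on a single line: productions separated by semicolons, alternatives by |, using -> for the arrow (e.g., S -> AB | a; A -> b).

S -> BS | ah | EaE; B -> a | BS | ah | hS | EaE; E -> a | h | BS | Sa | ah | hS | EaE

Unit productions: B->S, E->B.
Unit pairs (A ⇒* B via units): (B,S), (E,B), (E,S).
S: inherits non-unit rules of {S} → BS | EaE | ah.
B: inherits non-unit rules of {B, S} → BS | EaE | a | ah | hS.
E: inherits non-unit rules of {B, E, S} → BS | EaE | Sa | a | ah | h | hS.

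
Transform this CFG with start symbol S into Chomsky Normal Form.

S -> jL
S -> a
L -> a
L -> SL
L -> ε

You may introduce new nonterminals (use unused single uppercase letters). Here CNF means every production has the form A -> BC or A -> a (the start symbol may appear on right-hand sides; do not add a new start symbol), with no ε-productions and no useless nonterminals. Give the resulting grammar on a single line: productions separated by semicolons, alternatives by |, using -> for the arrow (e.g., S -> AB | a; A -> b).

Nullable: {L}; after ε-elimination: S -> a | j | jL; L -> S | a | SL.
After unit-elimination: S -> a | j | jL; L -> a | j | SL | jL.
TERM: introduce A -> j and substitute in every rule of length ≥2.

S -> a | j | AL; A -> j; L -> a | j | AL | SL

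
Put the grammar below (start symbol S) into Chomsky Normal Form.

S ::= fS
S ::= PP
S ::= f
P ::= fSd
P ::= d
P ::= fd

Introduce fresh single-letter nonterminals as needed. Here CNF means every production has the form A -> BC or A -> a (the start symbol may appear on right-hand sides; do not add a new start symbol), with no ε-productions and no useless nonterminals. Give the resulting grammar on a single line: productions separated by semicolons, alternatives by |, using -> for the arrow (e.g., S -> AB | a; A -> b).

No ε-productions.
No unit productions to eliminate.
TERM: introduce B -> d, A -> f and substitute in every rule of length ≥2.
BIN: P -> ASB becomes P -> AC, C -> SB.

S -> f | AS | PP; A -> f; B -> d; C -> SB; P -> d | AB | AC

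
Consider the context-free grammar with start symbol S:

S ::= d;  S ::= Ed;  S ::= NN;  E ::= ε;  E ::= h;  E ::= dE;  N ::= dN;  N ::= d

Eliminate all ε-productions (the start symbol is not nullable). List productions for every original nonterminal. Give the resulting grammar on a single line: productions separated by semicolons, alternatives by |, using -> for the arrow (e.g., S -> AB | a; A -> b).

S -> d | Ed | NN; E -> d | h | dE; N -> d | dN

Nullable set: {E}.
S -> Ed: E nullable, giving Ed | d.
Drop E -> ε.
E -> dE: E nullable, giving d | dE.
Unchanged (no nullable symbols): S -> NN; S -> d; E -> h; N -> d; N -> dN.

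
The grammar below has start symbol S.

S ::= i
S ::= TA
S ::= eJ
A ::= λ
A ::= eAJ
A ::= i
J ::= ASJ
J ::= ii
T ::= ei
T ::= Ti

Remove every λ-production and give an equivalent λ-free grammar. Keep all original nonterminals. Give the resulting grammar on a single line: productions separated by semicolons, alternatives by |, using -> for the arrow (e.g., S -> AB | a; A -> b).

S -> T | i | TA | eJ; A -> i | eJ | eAJ; J -> SJ | ii | ASJ; T -> Ti | ei

Nullable set: {A}.
S -> TA: A nullable, giving T | TA.
Drop A -> λ.
A -> eAJ: A nullable, giving eAJ | eJ.
J -> ASJ: A nullable, giving ASJ | SJ.
Unchanged (no nullable symbols): S -> eJ; S -> i; A -> i; J -> ii; T -> Ti; T -> ei.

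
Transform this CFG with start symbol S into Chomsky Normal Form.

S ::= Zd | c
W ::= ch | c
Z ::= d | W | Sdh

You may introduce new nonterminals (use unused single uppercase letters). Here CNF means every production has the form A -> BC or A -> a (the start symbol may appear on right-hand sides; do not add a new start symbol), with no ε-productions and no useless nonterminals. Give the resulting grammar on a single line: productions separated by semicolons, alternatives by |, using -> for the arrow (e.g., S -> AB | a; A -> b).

S -> c | ZA; A -> d; B -> c; C -> h; D -> AC; Z -> c | d | BC | SD

No ε-productions.
After unit-elimination: S -> c | Zd; W -> c | ch; Z -> c | d | ch | Sdh.
TERM: introduce B -> c, A -> d, C -> h and substitute in every rule of length ≥2.
BIN: Z -> SAC becomes Z -> SD, D -> AC.
Drop unreachable/unproductive: W.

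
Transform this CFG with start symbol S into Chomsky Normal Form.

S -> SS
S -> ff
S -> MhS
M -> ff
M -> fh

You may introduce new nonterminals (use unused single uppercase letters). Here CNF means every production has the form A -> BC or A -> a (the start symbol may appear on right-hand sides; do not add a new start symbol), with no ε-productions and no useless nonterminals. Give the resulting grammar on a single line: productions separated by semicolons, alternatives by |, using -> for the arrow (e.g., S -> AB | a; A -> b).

S -> AA | MC | SS; A -> f; B -> h; C -> BS; M -> AA | AB

No ε-productions.
No unit productions to eliminate.
TERM: introduce A -> f, B -> h and substitute in every rule of length ≥2.
BIN: S -> MBS becomes S -> MC, C -> BS.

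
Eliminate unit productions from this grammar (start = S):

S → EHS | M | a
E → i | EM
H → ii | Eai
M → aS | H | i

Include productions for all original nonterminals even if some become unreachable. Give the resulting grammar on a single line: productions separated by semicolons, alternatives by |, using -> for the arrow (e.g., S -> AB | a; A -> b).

Unit productions: M->H, S->M.
Unit pairs (A ⇒* B via units): (M,H), (S,H), (S,M).
S: inherits non-unit rules of {H, M, S} → EHS | Eai | a | aS | i | ii.
E: inherits non-unit rules of {E} → EM | i.
H: inherits non-unit rules of {H} → Eai | ii.
M: inherits non-unit rules of {H, M} → Eai | aS | i | ii.

S -> a | i | aS | ii | EHS | Eai; E -> i | EM; H -> ii | Eai; M -> i | aS | ii | Eai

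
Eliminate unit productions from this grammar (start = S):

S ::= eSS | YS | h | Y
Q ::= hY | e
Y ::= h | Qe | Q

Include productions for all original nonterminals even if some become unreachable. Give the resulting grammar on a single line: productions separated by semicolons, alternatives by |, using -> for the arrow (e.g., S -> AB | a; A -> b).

S -> e | h | Qe | YS | hY | eSS; Q -> e | hY; Y -> e | h | Qe | hY

Unit productions: S->Y, Y->Q.
Unit pairs (A ⇒* B via units): (S,Q), (S,Y), (Y,Q).
S: inherits non-unit rules of {Q, S, Y} → Qe | YS | e | eSS | h | hY.
Q: inherits non-unit rules of {Q} → e | hY.
Y: inherits non-unit rules of {Q, Y} → Qe | e | h | hY.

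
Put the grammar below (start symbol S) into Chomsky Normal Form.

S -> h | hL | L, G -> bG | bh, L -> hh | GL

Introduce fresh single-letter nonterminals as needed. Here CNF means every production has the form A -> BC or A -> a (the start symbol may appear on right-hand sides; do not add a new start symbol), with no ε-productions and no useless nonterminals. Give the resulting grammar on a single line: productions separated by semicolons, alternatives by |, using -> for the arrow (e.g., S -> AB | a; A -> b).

S -> h | BB | BL | GL; A -> b; B -> h; G -> AB | AG; L -> BB | GL

No ε-productions.
After unit-elimination: S -> h | GL | hL | hh; G -> bG | bh; L -> GL | hh.
TERM: introduce A -> b, B -> h and substitute in every rule of length ≥2.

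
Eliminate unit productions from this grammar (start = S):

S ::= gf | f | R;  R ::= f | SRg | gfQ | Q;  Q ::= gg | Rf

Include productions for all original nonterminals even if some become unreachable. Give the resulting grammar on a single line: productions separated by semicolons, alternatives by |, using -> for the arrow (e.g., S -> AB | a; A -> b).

S -> f | Rf | gf | gg | SRg | gfQ; Q -> Rf | gg; R -> f | Rf | gg | SRg | gfQ

Unit productions: R->Q, S->R.
Unit pairs (A ⇒* B via units): (R,Q), (S,Q), (S,R).
S: inherits non-unit rules of {Q, R, S} → Rf | SRg | f | gf | gfQ | gg.
Q: inherits non-unit rules of {Q} → Rf | gg.
R: inherits non-unit rules of {Q, R} → Rf | SRg | f | gfQ | gg.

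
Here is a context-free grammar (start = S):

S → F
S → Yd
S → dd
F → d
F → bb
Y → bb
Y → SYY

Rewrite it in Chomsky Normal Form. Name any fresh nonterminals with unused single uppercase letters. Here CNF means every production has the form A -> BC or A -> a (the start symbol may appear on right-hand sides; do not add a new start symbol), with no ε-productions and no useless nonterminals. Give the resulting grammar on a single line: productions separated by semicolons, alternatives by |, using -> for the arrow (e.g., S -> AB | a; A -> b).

S -> d | AA | BB | YB; A -> b; B -> d; C -> YY; Y -> AA | SC

No ε-productions.
After unit-elimination: S -> d | Yd | bb | dd; F -> d | bb; Y -> bb | SYY.
TERM: introduce A -> b, B -> d and substitute in every rule of length ≥2.
BIN: Y -> SYY becomes Y -> SC, C -> YY.
Drop unreachable/unproductive: F.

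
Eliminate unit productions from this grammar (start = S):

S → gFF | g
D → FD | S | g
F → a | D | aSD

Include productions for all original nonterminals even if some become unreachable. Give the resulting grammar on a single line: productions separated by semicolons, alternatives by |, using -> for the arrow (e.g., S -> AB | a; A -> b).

Unit productions: D->S, F->D.
Unit pairs (A ⇒* B via units): (D,S), (F,D), (F,S).
S: inherits non-unit rules of {S} → g | gFF.
D: inherits non-unit rules of {D, S} → FD | g | gFF.
F: inherits non-unit rules of {D, F, S} → FD | a | aSD | g | gFF.

S -> g | gFF; D -> g | FD | gFF; F -> a | g | FD | aSD | gFF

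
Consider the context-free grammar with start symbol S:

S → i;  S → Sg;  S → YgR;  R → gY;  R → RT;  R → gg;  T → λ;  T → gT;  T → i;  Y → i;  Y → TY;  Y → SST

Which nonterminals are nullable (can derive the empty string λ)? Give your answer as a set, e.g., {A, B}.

{T}

Directly nullable (have an ε-rule): {T}.
Not nullable: R, S, Y — each has a terminal in every rule's right-hand side or depends on a non-nullable symbol.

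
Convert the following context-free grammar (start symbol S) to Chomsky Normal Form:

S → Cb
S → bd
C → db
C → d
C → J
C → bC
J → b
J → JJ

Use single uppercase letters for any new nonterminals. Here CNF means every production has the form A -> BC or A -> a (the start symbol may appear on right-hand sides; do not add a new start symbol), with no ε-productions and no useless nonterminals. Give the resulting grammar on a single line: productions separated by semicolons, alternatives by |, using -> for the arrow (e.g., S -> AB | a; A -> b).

No ε-productions.
After unit-elimination: S -> Cb | bd; C -> b | d | JJ | bC | db; J -> b | JJ.
TERM: introduce A -> b, B -> d and substitute in every rule of length ≥2.

S -> AB | CA; A -> b; B -> d; C -> b | d | AC | BA | JJ; J -> b | JJ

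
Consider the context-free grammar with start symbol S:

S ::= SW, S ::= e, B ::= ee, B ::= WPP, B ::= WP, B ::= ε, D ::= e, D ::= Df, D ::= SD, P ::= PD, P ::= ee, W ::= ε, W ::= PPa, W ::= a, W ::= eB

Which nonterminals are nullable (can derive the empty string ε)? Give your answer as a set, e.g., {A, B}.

{B, W}

Directly nullable (have an ε-rule): {B, W}.
Not nullable: D, P, S — each has a terminal in every rule's right-hand side or depends on a non-nullable symbol.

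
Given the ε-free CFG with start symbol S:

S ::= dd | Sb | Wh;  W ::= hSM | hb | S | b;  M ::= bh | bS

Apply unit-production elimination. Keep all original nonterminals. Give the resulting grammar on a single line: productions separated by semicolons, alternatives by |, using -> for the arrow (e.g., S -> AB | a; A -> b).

S -> Sb | Wh | dd; M -> bS | bh; W -> b | Sb | Wh | dd | hb | hSM

Unit productions: W->S.
Unit pairs (A ⇒* B via units): (W,S).
S: inherits non-unit rules of {S} → Sb | Wh | dd.
M: inherits non-unit rules of {M} → bS | bh.
W: inherits non-unit rules of {S, W} → Sb | Wh | b | dd | hSM | hb.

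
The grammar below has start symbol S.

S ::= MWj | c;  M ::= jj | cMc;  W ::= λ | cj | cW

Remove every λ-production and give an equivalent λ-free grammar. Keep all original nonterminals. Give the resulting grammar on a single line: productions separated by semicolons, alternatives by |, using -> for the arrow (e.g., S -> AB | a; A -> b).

Nullable set: {W}.
S -> MWj: W nullable, giving MWj | Mj.
Drop W -> λ.
W -> cW: W nullable, giving c | cW.
Unchanged (no nullable symbols): S -> c; M -> cMc; M -> jj; W -> cj.

S -> c | Mj | MWj; M -> jj | cMc; W -> c | cW | cj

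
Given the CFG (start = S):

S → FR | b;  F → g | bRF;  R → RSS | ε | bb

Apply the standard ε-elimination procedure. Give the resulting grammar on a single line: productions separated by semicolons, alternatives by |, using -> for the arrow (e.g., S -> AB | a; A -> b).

Nullable set: {R}.
S -> FR: R nullable, giving F | FR.
F -> bRF: R nullable, giving bF | bRF.
Drop R -> ε.
R -> RSS: R nullable, giving RSS | SS.
Unchanged (no nullable symbols): S -> b; F -> g; R -> bb.

S -> F | b | FR; F -> g | bF | bRF; R -> SS | bb | RSS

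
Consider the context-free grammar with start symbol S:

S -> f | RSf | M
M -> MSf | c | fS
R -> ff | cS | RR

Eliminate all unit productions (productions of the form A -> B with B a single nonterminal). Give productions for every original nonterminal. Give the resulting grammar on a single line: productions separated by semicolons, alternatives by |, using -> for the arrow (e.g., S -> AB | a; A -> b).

S -> c | f | fS | MSf | RSf; M -> c | fS | MSf; R -> RR | cS | ff

Unit productions: S->M.
Unit pairs (A ⇒* B via units): (S,M).
S: inherits non-unit rules of {M, S} → MSf | RSf | c | f | fS.
M: inherits non-unit rules of {M} → MSf | c | fS.
R: inherits non-unit rules of {R} → RR | cS | ff.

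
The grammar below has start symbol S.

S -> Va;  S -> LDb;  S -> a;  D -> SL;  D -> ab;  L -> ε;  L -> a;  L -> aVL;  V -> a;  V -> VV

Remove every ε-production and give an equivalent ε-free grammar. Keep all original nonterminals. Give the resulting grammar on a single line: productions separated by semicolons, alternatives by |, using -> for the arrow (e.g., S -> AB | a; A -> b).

S -> a | Db | Va | LDb; D -> S | SL | ab; L -> a | aV | aVL; V -> a | VV

Nullable set: {L}.
S -> LDb: L nullable, giving Db | LDb.
D -> SL: L nullable, giving S | SL.
Drop L -> ε.
L -> aVL: L nullable, giving aV | aVL.
Unchanged (no nullable symbols): S -> Va; S -> a; D -> ab; L -> a; V -> VV; V -> a.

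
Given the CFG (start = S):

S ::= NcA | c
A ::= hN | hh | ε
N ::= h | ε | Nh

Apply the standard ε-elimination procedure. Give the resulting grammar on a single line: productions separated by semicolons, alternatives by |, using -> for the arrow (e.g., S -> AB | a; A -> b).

Nullable set: {A, N}.
S -> NcA: N, A nullable, giving Nc | NcA | c | cA.
Drop A -> ε.
A -> hN: N nullable, giving h | hN.
Drop N -> ε.
N -> Nh: N nullable, giving Nh | h.
Unchanged (no nullable symbols): S -> c; A -> hh; N -> h.

S -> c | Nc | cA | NcA; A -> h | hN | hh; N -> h | Nh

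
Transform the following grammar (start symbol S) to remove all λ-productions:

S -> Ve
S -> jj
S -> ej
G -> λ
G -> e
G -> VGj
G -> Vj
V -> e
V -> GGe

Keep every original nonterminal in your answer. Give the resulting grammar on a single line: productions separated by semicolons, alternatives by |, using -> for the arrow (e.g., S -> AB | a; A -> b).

Nullable set: {G}.
Drop G -> λ.
G -> VGj: G nullable, giving VGj | Vj.
V -> GGe: G, G nullable, giving GGe | Ge | e.
Unchanged (no nullable symbols): S -> Ve; S -> ej; S -> jj; G -> Vj; G -> e; V -> e.

S -> Ve | ej | jj; G -> e | Vj | VGj; V -> e | Ge | GGe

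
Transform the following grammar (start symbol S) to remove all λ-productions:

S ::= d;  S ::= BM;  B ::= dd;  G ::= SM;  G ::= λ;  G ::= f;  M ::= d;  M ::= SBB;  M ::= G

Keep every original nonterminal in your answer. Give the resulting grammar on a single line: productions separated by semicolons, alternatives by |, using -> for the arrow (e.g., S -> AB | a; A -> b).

S -> B | d | BM; B -> dd; G -> S | f | SM; M -> G | d | SBB

Nullable set: {G, M}.
S -> BM: M nullable, giving B | BM.
Drop G -> λ.
G -> SM: M nullable, giving S | SM.
M -> G: G nullable, giving G.
Unchanged (no nullable symbols): S -> d; B -> dd; G -> f; M -> SBB; M -> d.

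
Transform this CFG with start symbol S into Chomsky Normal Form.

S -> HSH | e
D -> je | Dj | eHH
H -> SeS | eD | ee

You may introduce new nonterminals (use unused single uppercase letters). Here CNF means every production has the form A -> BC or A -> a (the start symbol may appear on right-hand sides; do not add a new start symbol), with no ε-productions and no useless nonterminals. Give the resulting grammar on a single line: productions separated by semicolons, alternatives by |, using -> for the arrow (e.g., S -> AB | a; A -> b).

No ε-productions.
No unit productions to eliminate.
TERM: introduce B -> e, A -> j and substitute in every rule of length ≥2.
BIN: D -> BHH becomes D -> BC, C -> HH; H -> SBS becomes H -> SE, E -> BS; S -> HSH becomes S -> HF, F -> SH.

S -> e | HF; A -> j; B -> e; C -> HH; D -> AB | BC | DA; E -> BS; F -> SH; H -> BB | BD | SE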